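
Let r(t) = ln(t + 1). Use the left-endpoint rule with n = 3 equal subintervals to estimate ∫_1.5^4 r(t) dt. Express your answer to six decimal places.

2.956150

Δt = (4 − 1.5)/3 = 5/6.
Left endpoints: 1.5, 7/3, 19/6.
r(1.5) ≈ 0.916291, r(7/3) ≈ 1.203973, r(19/6) ≈ 1.427116.
Sum = Δt · [r(1.5) + r(7/3) + r(19/6)].
Sum ≈ 2.956150.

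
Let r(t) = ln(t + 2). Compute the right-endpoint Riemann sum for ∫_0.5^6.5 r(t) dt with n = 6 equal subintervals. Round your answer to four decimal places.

Δt = (6.5 − 0.5)/6 = 1.
Right endpoints: 1.5, 2.5, 3.5, 4.5, 5.5, 6.5.
r(1.5) ≈ 1.2528, r(2.5) ≈ 1.5041, r(3.5) ≈ 1.7047, r(4.5) ≈ 1.8718, r(5.5) ≈ 2.0149, r(6.5) ≈ 2.1401.
Sum = Δt · [r(1.5) + r(2.5) + r(3.5) + ...].
Sum ≈ 10.4884.

10.4884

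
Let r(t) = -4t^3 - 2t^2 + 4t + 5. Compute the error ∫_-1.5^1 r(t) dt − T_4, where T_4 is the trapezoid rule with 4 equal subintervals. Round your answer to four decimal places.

-0.1628

Exact integral: ∫_-1.5^1 r(t) dt ≈ 11.145833.
T_4 = 11.30859375.
Error ≈ 11.145833 − 11.30859375 ≈ -0.1628.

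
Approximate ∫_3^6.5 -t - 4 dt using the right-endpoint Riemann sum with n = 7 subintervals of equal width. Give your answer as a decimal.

Δt = (6.5 − 3)/7 = 0.5.
Right endpoints: 3.5, 4, 4.5, 5, 5.5, 6, 6.5.
f(3.5) = -7.5, f(4) = -8, f(4.5) = -8.5, f(5) = -9, f(5.5) = -9.5, f(6) = -10, f(6.5) = -10.5.
Sum = Δt · [f(3.5) + f(4) + f(4.5) + ...].
Sum = -31.5.

-31.5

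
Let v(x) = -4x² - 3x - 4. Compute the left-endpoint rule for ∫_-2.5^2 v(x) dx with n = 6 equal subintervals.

-46.125

Δx = (2 − (-2.5))/6 = 0.75.
Left endpoints: -2.5, -1.75, -1, -0.25, 0.5, 1.25.
v(-2.5) = -21.5, v(-1.75) = -11, v(-1) = -5, v(-0.25) = -3.5, v(0.5) = -6.5, v(1.25) = -14.
Sum = Δx · [v(-2.5) + v(-1.75) + v(-1) + ...].
Sum = -46.125.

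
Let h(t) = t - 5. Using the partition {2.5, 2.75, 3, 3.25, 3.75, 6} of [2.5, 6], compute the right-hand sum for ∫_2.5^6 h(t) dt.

0.125

Subinterval widths: 0.25, 0.25, 0.25, 0.5, 2.25.
Right endpoints: 2.75, 3, 3.25, 3.75, 6.
h(2.75) = -2.25, h(3) = -2, h(3.25) = -1.75, h(3.75) = -1.25, h(6) = 1.
Sum = Σ Δt_i · h(t_i).
Sum = 0.125.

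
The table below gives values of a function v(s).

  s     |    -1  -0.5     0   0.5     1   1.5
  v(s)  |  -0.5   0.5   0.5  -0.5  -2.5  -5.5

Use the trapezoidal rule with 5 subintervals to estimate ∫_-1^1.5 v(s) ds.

Δs = 0.5.
T_5 = (0.5/2)·[(-0.5) + 2·0.5 + 2·0.5 + 2·(-0.5) + 2·(-2.5) + (-5.5)] = -2.5.

-2.5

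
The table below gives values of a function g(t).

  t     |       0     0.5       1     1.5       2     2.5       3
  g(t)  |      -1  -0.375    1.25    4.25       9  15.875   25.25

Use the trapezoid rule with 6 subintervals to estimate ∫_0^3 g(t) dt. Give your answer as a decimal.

21.0625

Δt = 0.5.
T_6 = (0.5/2)·[(-1) + 2·(-0.375) + 2·1.25 + 2·4.25 + 2·9 + 2·15.875 + 25.25] = 21.0625.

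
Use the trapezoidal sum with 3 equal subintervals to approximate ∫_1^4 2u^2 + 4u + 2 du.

Δu = (4 − 1)/3 = 1.
f(1) = 8, f(2) = 18, f(3) = 32, f(4) = 50.
T_3 = (Δu/2)·[f(u_0) + 2f(u_1) + 2f(u_2) + f(u_3)].
Sum = 79.

79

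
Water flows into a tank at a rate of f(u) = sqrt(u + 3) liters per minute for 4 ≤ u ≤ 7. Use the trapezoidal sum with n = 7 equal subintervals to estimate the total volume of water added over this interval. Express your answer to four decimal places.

Δu = (7 − 4)/7 = 3/7.
f(4) ≈ 2.6458, f(31/7) ≈ 2.7255, f(34/7) ≈ 2.8031, f(37/7) ≈ 2.8785, f(40/7) ≈ 2.9520, f(43/7) ≈ 3.0237, f(46/7) ≈ 3.0938, f(7) ≈ 3.1623.
T_7 = (Δu/2)·[f(u_0) + 2f(u_1) + ... + 2f(u_{6}) + f(u_7)].
Sum ≈ 8.7345.

8.7345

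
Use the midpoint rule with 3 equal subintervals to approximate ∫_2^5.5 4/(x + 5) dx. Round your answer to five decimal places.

1.61931

Δx = (5.5 − 2)/3 = 7/6.
Midpoints: 31/12, 3.75, 59/12.
f(31/12) = 48/91, f(3.75) = 16/35, f(59/12) = 48/119.
Sum = Δx · [f(31/12) + f(3.75) + f(59/12)].
Sum ≈ 1.61931.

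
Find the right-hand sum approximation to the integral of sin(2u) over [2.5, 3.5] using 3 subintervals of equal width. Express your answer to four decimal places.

0.0430

Δu = (3.5 − 2.5)/3 = 1/3.
Right endpoints: 17/6, 19/6, 3.5.
f(17/6) ≈ -0.5782, f(19/6) ≈ 0.0501, f(3.5) ≈ 0.6570.
Sum = Δu · [f(17/6) + f(19/6) + f(3.5)].
Sum ≈ 0.0430.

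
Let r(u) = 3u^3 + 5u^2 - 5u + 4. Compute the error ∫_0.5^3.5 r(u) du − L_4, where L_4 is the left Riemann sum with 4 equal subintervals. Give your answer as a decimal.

Exact integral: ∫_0.5^3.5 r(u) du = 165.75.
L_4 = 107.25.
Error = 165.75 − 107.25 = 58.5.

58.5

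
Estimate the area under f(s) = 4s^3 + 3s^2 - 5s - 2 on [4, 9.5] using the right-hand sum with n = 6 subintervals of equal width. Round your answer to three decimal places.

Δs = (9.5 − 4)/6 = 11/12.
Right endpoints: 59/12, 35/6, 6.75, 23/3, 103/12, 9.5.
f(59/12) = 28153/54, f(35/6) = 93409/108, f(6.75) = 1331.125, f(23/3) = 52340/27, f(103/12) = 292201/108, f(9.5) = 3650.75.
Sum = Δs · [f(59/12) + f(35/6) + f(6.75) + ...].
Sum ≈ 10094.524.

10094.524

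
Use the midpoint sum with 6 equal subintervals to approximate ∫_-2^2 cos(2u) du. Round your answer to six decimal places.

-0.815911

Δu = (2 − (-2))/6 = 2/3.
Midpoints: -5/3, -1, -1/3, 1/3, 1, 5/3.
f(-5/3) ≈ -0.981674, f(-1) ≈ -0.416147, f(-1/3) ≈ 0.785887, f(1/3) ≈ 0.785887, f(1) ≈ -0.416147, f(5/3) ≈ -0.981674.
Sum = Δu · [f(-5/3) + f(-1) + f(-1/3) + ...].
Sum ≈ -0.815911.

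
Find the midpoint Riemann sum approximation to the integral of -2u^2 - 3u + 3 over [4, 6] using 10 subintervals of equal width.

Δu = (6 − 4)/10 = 0.2.
Midpoints: 4.1, 4.3, 4.5, 4.7, 4.9, 5.1, 5.3, 5.5, 5.7, 5.9.
f(4.1) = -42.92, f(4.3) = -46.88, f(4.5) = -51, f(4.7) = -55.28, f(4.9) = -59.72, f(5.1) = -64.32, f(5.3) = -69.08, f(5.5) = -74, f(5.7) = -79.08, f(5.9) = -84.32.
Sum = Δu · [f(4.1) + f(4.3) + f(4.5) + ...].
Sum = -125.32.

-125.32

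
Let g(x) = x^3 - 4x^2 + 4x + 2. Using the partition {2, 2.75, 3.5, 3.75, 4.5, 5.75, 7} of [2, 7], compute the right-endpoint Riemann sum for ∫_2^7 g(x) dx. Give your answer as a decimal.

Subinterval widths: 0.75, 0.75, 0.25, 0.75, 1.25, 1.25.
Right endpoints: 2.75, 3.5, 3.75, 4.5, 5.75, 7.
g(2.75) = 3.546875, g(3.5) = 9.875, g(3.75) = 13.484375, g(4.5) = 30.125, g(5.75) = 82.859375, g(7) = 177.
Sum = Σ Δx_i · g(x_i).
Sum = 360.85546875.

360.85546875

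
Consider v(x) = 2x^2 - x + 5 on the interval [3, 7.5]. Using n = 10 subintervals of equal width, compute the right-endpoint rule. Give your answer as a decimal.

Δx = (7.5 − 3)/10 = 0.45.
Right endpoints: 3.45, 3.9, 4.35, 4.8, 5.25, 5.7, 6.15, 6.6, 7.05, 7.5.
v(3.45) = 25.355, v(3.9) = 31.52, v(4.35) = 38.495, v(4.8) = 46.28, v(5.25) = 54.875, v(5.7) = 64.28, v(6.15) = 74.495, v(6.6) = 85.52, v(7.05) = 97.355, v(7.5) = 110.
Sum = Δx · [v(3.45) + v(3.9) + v(4.35) + ...].
Sum = 282.67875.

282.67875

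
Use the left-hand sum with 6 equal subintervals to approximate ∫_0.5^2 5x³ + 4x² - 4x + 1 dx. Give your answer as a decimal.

Δx = (2 − 0.5)/6 = 0.25.
Left endpoints: 0.5, 0.75, 1, 1.25, 1.5, 1.75.
f(0.5) = 0.625, f(0.75) = 2.359375, f(1) = 6, f(1.25) = 12.015625, f(1.5) = 20.875, f(1.75) = 33.046875.
Sum = Δx · [f(0.5) + f(0.75) + f(1) + ...].
Sum = 18.73046875.

18.73046875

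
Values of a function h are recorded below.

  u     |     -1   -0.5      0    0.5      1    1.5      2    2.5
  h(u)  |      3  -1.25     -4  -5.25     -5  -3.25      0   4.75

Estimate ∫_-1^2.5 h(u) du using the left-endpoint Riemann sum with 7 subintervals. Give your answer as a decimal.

Δu = 0.5.
Sum = 0.5·[3 + (-1.25) + (-4) + (-5.25) + (-5) + (-3.25) + 0] = -7.875.

-7.875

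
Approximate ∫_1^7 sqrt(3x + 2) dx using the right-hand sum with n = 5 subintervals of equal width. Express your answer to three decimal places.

Δx = (7 − 1)/5 = 1.2.
Right endpoints: 2.2, 3.4, 4.6, 5.8, 7.
f(2.2) ≈ 2.933, f(3.4) ≈ 3.493, f(4.6) ≈ 3.975, f(5.8) ≈ 4.405, f(7) ≈ 4.796.
Sum = Δx · [f(2.2) + f(3.4) + f(4.6) + f(5.8) + f(7)].
Sum ≈ 23.521.

23.521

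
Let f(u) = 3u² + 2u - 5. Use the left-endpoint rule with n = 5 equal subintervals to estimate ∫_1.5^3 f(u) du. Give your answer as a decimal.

19.455

Δu = (3 − 1.5)/5 = 0.3.
Left endpoints: 1.5, 1.8, 2.1, 2.4, 2.7.
f(1.5) = 4.75, f(1.8) = 8.32, f(2.1) = 12.43, f(2.4) = 17.08, f(2.7) = 22.27.
Sum = Δu · [f(1.5) + f(1.8) + f(2.1) + f(2.4) + f(2.7)].
Sum = 19.455.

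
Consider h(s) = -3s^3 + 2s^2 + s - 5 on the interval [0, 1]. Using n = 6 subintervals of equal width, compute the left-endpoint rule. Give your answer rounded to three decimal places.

Δs = (1 − 0)/6 = 1/6.
Left endpoints: 0, 1/6, 1/3, 0.5, 2/3, 5/6.
h(0) = -5, h(1/6) = -115/24, h(1/3) = -41/9, h(0.5) = -4.375, h(2/3) = -13/3, h(5/6) = -325/72.
Sum = Δs · [h(0) + h(1/6) + h(1/3) + ...].
Sum ≈ -4.595.

-4.595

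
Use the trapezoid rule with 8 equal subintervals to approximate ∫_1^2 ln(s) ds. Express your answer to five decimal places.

0.38564

Δs = (2 − 1)/8 = 0.125.
f(1) ≈ 0.00000, f(1.125) ≈ 0.11778, f(1.25) ≈ 0.22314, f(1.375) ≈ 0.31845, f(1.5) ≈ 0.40547, f(1.625) ≈ 0.48551, f(1.75) ≈ 0.55962, f(1.875) ≈ 0.62861, f(2) ≈ 0.69315.
T_8 = (Δs/2)·[f(s_0) + 2f(s_1) + ... + 2f(s_{7}) + f(s_8)].
Sum ≈ 0.38564.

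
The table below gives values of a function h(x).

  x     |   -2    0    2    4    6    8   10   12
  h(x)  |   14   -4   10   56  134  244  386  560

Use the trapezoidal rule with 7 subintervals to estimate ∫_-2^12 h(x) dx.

2226

Δx = 2.
T_7 = (2/2)·[14 + 2·(-4) + 2·10 + 2·56 + 2·134 + 2·244 + 2·386 + 560] = 2226.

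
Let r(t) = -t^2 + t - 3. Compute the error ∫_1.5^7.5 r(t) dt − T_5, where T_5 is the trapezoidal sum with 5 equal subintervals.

1.44

Exact integral: ∫_1.5^7.5 r(t) dt = -130.5.
T_5 = -131.94.
Error = -130.5 − (-131.94) = 1.44.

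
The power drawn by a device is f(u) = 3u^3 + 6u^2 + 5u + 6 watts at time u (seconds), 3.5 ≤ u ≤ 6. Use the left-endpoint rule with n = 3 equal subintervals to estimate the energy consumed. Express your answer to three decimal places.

Δu = (6 − 3.5)/3 = 5/6.
Left endpoints: 3.5, 13/3, 31/6.
f(3.5) = 225.625, f(13/3) = 3460/9, f(31/6) = 43615/72.
Sum = Δu · [f(3.5) + f(13/3) + f(31/6)].
Sum ≈ 1013.194.

1013.194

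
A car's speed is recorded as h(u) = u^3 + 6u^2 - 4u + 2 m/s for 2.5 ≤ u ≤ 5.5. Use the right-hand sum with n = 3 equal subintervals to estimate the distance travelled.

Δu = (5.5 − 2.5)/3 = 1.
Right endpoints: 3.5, 4.5, 5.5.
h(3.5) = 104.375, h(4.5) = 196.625, h(5.5) = 327.875.
Sum = Δu · [h(3.5) + h(4.5) + h(5.5)].
Sum = 628.875.

628.875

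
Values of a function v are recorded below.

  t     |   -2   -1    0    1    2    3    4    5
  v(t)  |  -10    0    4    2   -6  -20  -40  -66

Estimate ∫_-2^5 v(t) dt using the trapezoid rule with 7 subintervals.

-98

Δt = 1.
T_7 = (1/2)·[(-10) + 2·0 + 2·4 + 2·2 + 2·(-6) + 2·(-20) + 2·(-40) + (-66)] = -98.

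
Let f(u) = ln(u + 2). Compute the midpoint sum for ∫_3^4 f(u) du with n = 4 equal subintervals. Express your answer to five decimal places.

Δu = (4 − 3)/4 = 0.25.
Midpoints: 3.125, 3.375, 3.625, 3.875.
f(3.125) ≈ 1.63413, f(3.375) ≈ 1.68176, f(3.625) ≈ 1.72722, f(3.875) ≈ 1.77071.
Sum = Δu · [f(3.125) + f(3.375) + f(3.625) + f(3.875)].
Sum ≈ 1.70345.

1.70345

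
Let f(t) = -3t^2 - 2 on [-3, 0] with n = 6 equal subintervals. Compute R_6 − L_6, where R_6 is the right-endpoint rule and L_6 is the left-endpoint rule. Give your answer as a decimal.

R_6 = -26.625.
L_6 = -40.125.
R_6 − L_6 = 13.5.

13.5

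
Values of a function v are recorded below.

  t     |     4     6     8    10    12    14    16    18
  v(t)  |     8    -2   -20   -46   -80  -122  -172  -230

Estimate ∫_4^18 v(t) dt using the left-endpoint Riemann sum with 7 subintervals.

Δt = 2.
Sum = 2·[8 + (-2) + (-20) + (-46) + (-80) + (-122) + (-172)] = -868.

-868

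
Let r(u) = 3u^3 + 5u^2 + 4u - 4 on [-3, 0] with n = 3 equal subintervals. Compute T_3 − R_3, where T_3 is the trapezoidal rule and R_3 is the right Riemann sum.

-24

T_3 = -50.
R_3 = -26.
T_3 − R_3 = -24.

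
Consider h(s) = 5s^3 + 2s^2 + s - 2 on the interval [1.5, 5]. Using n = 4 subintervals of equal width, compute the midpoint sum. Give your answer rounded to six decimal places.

Δs = (5 − 1.5)/4 = 0.875.
Midpoints: 1.9375, 2.8125, 3.6875, 4.5625.
h(1.9375) = 179451/4096, h(2.8125) = 523753/4096, h(3.6875) = 1145199/4096, h(4.5625) = 2126109/4096.
Sum = Δs · [h(1.9375) + h(2.8125) + h(3.6875) + h(4.5625)].
Sum ≈ 849.047363.

849.047363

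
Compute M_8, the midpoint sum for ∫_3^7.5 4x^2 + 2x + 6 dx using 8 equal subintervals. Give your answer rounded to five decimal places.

Δx = (7.5 − 3)/8 = 0.5625.
Midpoints: 3.28125, 3.84375, 4.40625, 4.96875, 5.53125, 6.09375, 6.65625, 7.21875.
f(3.28125) = 55.62890625, f(3.84375) = 72.78515625, f(4.40625) = 92.47265625, f(4.96875) = 114.69140625, f(5.53125) = 139.44140625, f(6.09375) = 166.72265625, f(6.65625) = 196.53515625, f(7.21875) = 228.87890625.
Sum = Δx · [f(3.28125) + f(3.84375) + f(4.40625) + ...].
Sum ≈ 600.27539.

600.27539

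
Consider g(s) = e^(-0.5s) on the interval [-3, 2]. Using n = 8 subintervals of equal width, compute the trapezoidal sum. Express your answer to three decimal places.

8.294

Δs = (2 − (-3))/8 = 0.625.
g(-3) ≈ 4.482, g(-2.375) ≈ 3.279, g(-1.75) ≈ 2.399, g(-1.125) ≈ 1.755, g(-0.5) ≈ 1.284, g(0.125) ≈ 0.939, g(0.75) ≈ 0.687, g(1.375) ≈ 0.503, g(2) ≈ 0.368.
T_8 = (Δs/2)·[g(s_0) + 2g(s_1) + ... + 2g(s_{7}) + g(s_8)].
Sum ≈ 8.294.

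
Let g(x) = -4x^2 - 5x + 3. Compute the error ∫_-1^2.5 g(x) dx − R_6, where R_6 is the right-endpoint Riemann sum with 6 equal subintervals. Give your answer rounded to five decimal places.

Exact integral: ∫_-1^2.5 g(x) dx ≈ -24.7916667.
R_6 ≈ -36.8148148.
Error ≈ -24.7916667 − (-36.8148148) ≈ 12.02315.

12.02315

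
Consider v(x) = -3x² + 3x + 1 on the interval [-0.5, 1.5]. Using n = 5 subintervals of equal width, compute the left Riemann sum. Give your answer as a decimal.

1.34

Δx = (1.5 − (-0.5))/5 = 0.4.
Left endpoints: -0.5, -0.1, 0.3, 0.7, 1.1.
v(-0.5) = -1.25, v(-0.1) = 0.67, v(0.3) = 1.63, v(0.7) = 1.63, v(1.1) = 0.67.
Sum = Δx · [v(-0.5) + v(-0.1) + v(0.3) + v(0.7) + v(1.1)].
Sum = 1.34.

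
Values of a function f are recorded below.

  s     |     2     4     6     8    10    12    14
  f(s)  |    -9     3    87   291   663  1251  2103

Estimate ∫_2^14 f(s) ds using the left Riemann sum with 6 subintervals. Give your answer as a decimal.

4572

Δs = 2.
Sum = 2·[(-9) + 3 + 87 + 291 + 663 + 1251] = 4572.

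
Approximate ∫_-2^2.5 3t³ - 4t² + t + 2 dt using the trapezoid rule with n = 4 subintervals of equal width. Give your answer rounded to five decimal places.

-5.73926

Δt = (2.5 − (-2))/4 = 1.125.
f(-2) = -40, f(-0.875) = -2021/512, f(0.25) = 2.046875, f(1.375) = 1849/512, f(2.5) = 26.375.
T_4 = (Δt/2)·[f(t_0) + 2f(t_1) + 2f(t_2) + 2f(t_3) + f(t_4)].
Sum ≈ -5.73926.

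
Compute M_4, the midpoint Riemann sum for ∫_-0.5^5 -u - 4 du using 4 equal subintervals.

Δu = (5 − (-0.5))/4 = 1.375.
Midpoints: 0.1875, 1.5625, 2.9375, 4.3125.
f(0.1875) = -4.1875, f(1.5625) = -5.5625, f(2.9375) = -6.9375, f(4.3125) = -8.3125.
Sum = Δu · [f(0.1875) + f(1.5625) + f(2.9375) + f(4.3125)].
Sum = -34.375.

-34.375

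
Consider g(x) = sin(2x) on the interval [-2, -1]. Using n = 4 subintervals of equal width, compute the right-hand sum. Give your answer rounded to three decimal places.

Δx = (-1 − (-2))/4 = 0.25.
Right endpoints: -1.75, -1.5, -1.25, -1.
g(-1.75) ≈ 0.351, g(-1.5) ≈ -0.141, g(-1.25) ≈ -0.598, g(-1) ≈ -0.909.
Sum = Δx · [g(-1.75) + g(-1.5) + g(-1.25) + g(-1)].
Sum ≈ -0.325.

-0.325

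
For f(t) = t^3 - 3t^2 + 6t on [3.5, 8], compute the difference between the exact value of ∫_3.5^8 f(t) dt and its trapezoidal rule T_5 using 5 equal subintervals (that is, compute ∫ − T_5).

Exact integral: ∫_3.5^8 f(t) dt = 672.609375.
T_5 = 681.26625.
Error = 672.609375 − 681.26625 = -8.656875.

-8.656875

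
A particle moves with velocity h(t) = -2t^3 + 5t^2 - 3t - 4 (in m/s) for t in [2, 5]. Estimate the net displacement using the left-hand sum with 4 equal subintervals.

-105.75

Δt = (5 − 2)/4 = 0.75.
Left endpoints: 2, 2.75, 3.5, 4.25.
h(2) = -6, h(2.75) = -16.03125, h(3.5) = -39, h(4.25) = -79.96875.
Sum = Δt · [h(2) + h(2.75) + h(3.5) + h(4.25)].
Sum = -105.75.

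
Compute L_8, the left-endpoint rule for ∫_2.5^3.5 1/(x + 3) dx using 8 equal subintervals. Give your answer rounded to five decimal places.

0.16881

Δx = (3.5 − 2.5)/8 = 0.125.
Left endpoints: 2.5, 2.625, 2.75, 2.875, 3, 3.125, 3.25, 3.375.
f(2.5) = 2/11, f(2.625) = 8/45, f(2.75) = 4/23, f(2.875) = 8/47, f(3) = 1/6, f(3.125) = 8/49, f(3.25) = 0.16, f(3.375) = 8/51.
Sum = Δx · [f(2.5) + f(2.625) + f(2.75) + ...].
Sum ≈ 0.16881.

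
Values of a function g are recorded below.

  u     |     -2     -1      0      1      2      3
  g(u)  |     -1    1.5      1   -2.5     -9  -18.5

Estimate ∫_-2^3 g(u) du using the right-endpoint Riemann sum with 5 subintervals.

Δu = 1.
Sum = 1·[1.5 + 1 + (-2.5) + (-9) + (-18.5)] = -27.5.

-27.5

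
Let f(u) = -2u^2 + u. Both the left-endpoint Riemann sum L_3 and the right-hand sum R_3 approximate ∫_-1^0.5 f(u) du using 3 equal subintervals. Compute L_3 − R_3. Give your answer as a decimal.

L_3 = -2.
R_3 = -0.5.
L_3 − R_3 = -1.5.

-1.5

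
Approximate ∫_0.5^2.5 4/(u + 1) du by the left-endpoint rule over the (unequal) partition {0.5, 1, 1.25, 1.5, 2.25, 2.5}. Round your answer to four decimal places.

3.7855

Subinterval widths: 0.5, 0.25, 0.25, 0.75, 0.25.
Left endpoints: 0.5, 1, 1.25, 1.5, 2.25.
f(0.5) = 8/3, f(1) = 2, f(1.25) = 16/9, f(1.5) = 1.6, f(2.25) = 16/13.
Sum = Σ Δu_i · f(u_i).
Sum ≈ 3.7855.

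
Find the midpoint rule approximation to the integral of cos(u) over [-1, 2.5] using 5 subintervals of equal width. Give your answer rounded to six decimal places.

1.469768

Δu = (2.5 − (-1))/5 = 0.7.
Midpoints: -0.65, 0.05, 0.75, 1.45, 2.15.
f(-0.65) ≈ 0.796084, f(0.05) ≈ 0.998750, f(0.75) ≈ 0.731689, f(1.45) ≈ 0.120503, f(2.15) ≈ -0.547358.
Sum = Δu · [f(-0.65) + f(0.05) + f(0.75) + f(1.45) + f(2.15)].
Sum ≈ 1.469768.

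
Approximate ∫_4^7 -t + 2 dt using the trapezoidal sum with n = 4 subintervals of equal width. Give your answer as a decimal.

-10.5

Δt = (7 − 4)/4 = 0.75.
f(4) = -2, f(4.75) = -2.75, f(5.5) = -3.5, f(6.25) = -4.25, f(7) = -5.
T_4 = (Δt/2)·[f(t_0) + 2f(t_1) + 2f(t_2) + 2f(t_3) + f(t_4)].
Sum = -10.5.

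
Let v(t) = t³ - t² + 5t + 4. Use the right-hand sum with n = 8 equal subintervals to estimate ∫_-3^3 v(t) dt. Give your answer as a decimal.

36.9375

Δt = (3 − (-3))/8 = 0.75.
Right endpoints: -2.25, -1.5, -0.75, 0, 0.75, 1.5, 2.25, 3.
v(-2.25) = -23.703125, v(-1.5) = -9.125, v(-0.75) = -0.734375, v(0) = 4, v(0.75) = 7.609375, v(1.5) = 12.625, v(2.25) = 21.578125, v(3) = 37.
Sum = Δt · [v(-2.25) + v(-1.5) + v(-0.75) + ...].
Sum = 36.9375.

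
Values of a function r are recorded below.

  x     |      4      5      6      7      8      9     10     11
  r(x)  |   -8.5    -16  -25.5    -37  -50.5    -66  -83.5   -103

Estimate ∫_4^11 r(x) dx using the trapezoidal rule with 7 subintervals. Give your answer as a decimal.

-334.25

Δx = 1.
T_7 = (1/2)·[(-8.5) + 2·(-16) + 2·(-25.5) + 2·(-37) + 2·(-50.5) + 2·(-66) + 2·(-83.5) + (-103)] = -334.25.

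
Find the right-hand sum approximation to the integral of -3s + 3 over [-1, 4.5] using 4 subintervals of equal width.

Δs = (4.5 − (-1))/4 = 1.375.
Right endpoints: 0.375, 1.75, 3.125, 4.5.
f(0.375) = 1.875, f(1.75) = -2.25, f(3.125) = -6.375, f(4.5) = -10.5.
Sum = Δs · [f(0.375) + f(1.75) + f(3.125) + f(4.5)].
Sum = -23.71875.

-23.71875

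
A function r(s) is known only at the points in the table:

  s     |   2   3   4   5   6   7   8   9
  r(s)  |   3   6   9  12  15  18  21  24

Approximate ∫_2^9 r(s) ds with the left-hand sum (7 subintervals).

Δs = 1.
Sum = 1·[3 + 6 + 9 + 12 + 15 + 18 + 21] = 84.

84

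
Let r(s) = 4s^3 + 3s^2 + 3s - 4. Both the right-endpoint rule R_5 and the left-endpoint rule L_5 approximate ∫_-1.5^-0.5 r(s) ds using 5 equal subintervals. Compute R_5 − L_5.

R_5 = -7.81.
L_5 = -9.81.
R_5 − L_5 = 2.

2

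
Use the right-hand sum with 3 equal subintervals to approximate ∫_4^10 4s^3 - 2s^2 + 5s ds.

Δs = (10 − 4)/3 = 2.
Right endpoints: 6, 8, 10.
f(6) = 822, f(8) = 1960, f(10) = 3850.
Sum = Δs · [f(6) + f(8) + f(10)].
Sum = 13264.

13264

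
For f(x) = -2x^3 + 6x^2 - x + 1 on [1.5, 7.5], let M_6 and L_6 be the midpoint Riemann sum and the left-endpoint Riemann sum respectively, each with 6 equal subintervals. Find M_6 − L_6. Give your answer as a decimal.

M_6 = -753.
L_6 = -525.
M_6 − L_6 = -228.

-228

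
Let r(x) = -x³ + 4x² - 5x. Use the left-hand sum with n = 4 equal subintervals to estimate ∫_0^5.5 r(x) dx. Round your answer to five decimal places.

Δx = (5.5 − 0)/4 = 1.375.
Left endpoints: 0, 1.375, 2.75, 4.125.
r(0) = 0, r(1.375) = -979/512, r(2.75) = -4.296875, r(4.125) = -11649/512.
Sum = Δx · [r(0) + r(1.375) + r(2.75) + r(4.125)].
Sum ≈ -39.82129.

-39.82129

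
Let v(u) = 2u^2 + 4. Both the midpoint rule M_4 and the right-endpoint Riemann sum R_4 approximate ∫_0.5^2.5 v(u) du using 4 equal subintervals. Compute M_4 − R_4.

M_4 = 18.25.
R_4 = 21.5.
M_4 − R_4 = -3.25.

-3.25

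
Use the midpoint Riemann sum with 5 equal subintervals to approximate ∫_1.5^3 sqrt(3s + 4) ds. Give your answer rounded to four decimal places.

4.9094

Δs = (3 − 1.5)/5 = 0.3.
Midpoints: 1.65, 1.95, 2.25, 2.55, 2.85.
f(1.65) ≈ 2.9917, f(1.95) ≈ 3.1385, f(2.25) ≈ 3.2787, f(2.55) ≈ 3.4132, f(2.85) ≈ 3.5426.
Sum = Δs · [f(1.65) + f(1.95) + f(2.25) + f(2.55) + f(2.85)].
Sum ≈ 4.9094.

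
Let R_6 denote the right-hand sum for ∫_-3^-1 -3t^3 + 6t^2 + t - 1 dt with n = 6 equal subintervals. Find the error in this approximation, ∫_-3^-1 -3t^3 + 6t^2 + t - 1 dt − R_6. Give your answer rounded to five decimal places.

19.77778

Exact integral: ∫_-3^-1 f(t) dt = 106.
R_6 ≈ 86.2222222.
Error ≈ 106 − 86.2222222 ≈ 19.77778.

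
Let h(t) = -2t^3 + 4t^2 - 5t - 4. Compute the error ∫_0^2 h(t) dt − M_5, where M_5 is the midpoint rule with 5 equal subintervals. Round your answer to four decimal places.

-0.0533

Exact integral: ∫_0^2 h(t) dt ≈ -15.333333.
M_5 = -15.28.
Error ≈ -15.333333 − (-15.28) ≈ -0.0533.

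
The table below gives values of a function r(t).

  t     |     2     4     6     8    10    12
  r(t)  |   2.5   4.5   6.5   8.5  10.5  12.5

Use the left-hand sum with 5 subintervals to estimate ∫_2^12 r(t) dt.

Δt = 2.
Sum = 2·[2.5 + 4.5 + 6.5 + 8.5 + 10.5] = 65.

65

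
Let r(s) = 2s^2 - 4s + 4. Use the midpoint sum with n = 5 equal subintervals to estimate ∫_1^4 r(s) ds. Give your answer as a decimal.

Δs = (4 − 1)/5 = 0.6.
Midpoints: 1.3, 1.9, 2.5, 3.1, 3.7.
r(1.3) = 2.18, r(1.9) = 3.62, r(2.5) = 6.5, r(3.1) = 10.82, r(3.7) = 16.58.
Sum = Δs · [r(1.3) + r(1.9) + r(2.5) + r(3.1) + r(3.7)].
Sum = 23.82.

23.82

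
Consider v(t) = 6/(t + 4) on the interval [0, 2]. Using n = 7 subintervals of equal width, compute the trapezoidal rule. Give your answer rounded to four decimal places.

2.4342

Δt = (2 − 0)/7 = 2/7.
v(0) = 1.5, v(2/7) = 1.4, v(4/7) = 1.3125, v(6/7) = 21/17, v(8/7) = 7/6, v(10/7) = 21/19, v(12/7) = 1.05, v(2) = 1.
T_7 = (Δt/2)·[v(t_0) + 2v(t_1) + ... + 2v(t_{6}) + v(t_7)].
Sum ≈ 2.4342.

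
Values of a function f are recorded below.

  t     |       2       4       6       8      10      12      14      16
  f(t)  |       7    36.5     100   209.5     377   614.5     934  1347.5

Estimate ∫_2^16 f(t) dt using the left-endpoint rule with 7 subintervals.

4557

Δt = 2.
Sum = 2·[7 + 36.5 + 100 + 209.5 + 377 + 614.5 + 934] = 4557.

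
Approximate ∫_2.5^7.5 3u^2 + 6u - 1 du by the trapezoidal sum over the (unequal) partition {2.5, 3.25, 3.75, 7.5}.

577.890625

Subinterval widths: 0.75, 0.5, 3.75.
f(2.5) = 32.75, f(3.25) = 50.1875, f(3.75) = 63.6875, f(7.5) = 212.75.
On each subinterval the trapezoid contributes (Δu_i/2)·[f(u_{i-1}) + f(u_i)].
Sum = 577.890625.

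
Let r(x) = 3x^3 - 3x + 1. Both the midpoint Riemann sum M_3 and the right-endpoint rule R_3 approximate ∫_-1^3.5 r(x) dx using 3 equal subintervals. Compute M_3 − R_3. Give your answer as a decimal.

-117.0703125

M_3 = 89.9296875.
R_3 = 207.
M_3 − R_3 = -117.0703125.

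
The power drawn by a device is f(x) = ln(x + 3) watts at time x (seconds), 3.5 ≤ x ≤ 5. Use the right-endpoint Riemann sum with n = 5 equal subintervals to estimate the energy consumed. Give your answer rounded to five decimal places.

Δx = (5 − 3.5)/5 = 0.3.
Right endpoints: 3.8, 4.1, 4.4, 4.7, 5.
f(3.8) ≈ 1.91692, f(4.1) ≈ 1.96009, f(4.4) ≈ 2.00148, f(4.7) ≈ 2.04122, f(5) ≈ 2.07944.
Sum = Δx · [f(3.8) + f(4.1) + f(4.4) + f(4.7) + f(5)].
Sum ≈ 2.99975.

2.99975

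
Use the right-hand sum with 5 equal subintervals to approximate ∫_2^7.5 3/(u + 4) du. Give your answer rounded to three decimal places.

1.826

Δu = (7.5 − 2)/5 = 1.1.
Right endpoints: 3.1, 4.2, 5.3, 6.4, 7.5.
f(3.1) = 30/71, f(4.2) = 15/41, f(5.3) = 10/31, f(6.4) = 15/52, f(7.5) = 6/23.
Sum = Δu · [f(3.1) + f(4.2) + f(5.3) + f(6.4) + f(7.5)].
Sum ≈ 1.826.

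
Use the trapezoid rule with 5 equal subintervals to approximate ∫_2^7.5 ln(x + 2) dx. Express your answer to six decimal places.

10.327558

Δx = (7.5 − 2)/5 = 1.1.
f(2) ≈ 1.386294, f(3.1) ≈ 1.629241, f(4.2) ≈ 1.824549, f(5.3) ≈ 1.987874, f(6.4) ≈ 2.128232, f(7.5) ≈ 2.251292.
T_5 = (Δx/2)·[f(x_0) + 2f(x_1) + ... + 2f(x_{4}) + f(x_5)].
Sum ≈ 10.327558.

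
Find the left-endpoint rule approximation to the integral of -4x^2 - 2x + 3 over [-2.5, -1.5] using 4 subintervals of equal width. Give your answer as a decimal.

-11.125

Δx = (-1.5 − (-2.5))/4 = 0.25.
Left endpoints: -2.5, -2.25, -2, -1.75.
f(-2.5) = -17, f(-2.25) = -12.75, f(-2) = -9, f(-1.75) = -5.75.
Sum = Δx · [f(-2.5) + f(-2.25) + f(-2) + f(-1.75)].
Sum = -11.125.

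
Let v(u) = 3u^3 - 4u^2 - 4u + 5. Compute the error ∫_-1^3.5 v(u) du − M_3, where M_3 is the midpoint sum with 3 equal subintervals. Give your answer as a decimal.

Exact integral: ∫_-1^3.5 v(u) du = 53.296875.
M_3 = 47.1796875.
Error = 53.296875 − 47.1796875 = 6.1171875.

6.1171875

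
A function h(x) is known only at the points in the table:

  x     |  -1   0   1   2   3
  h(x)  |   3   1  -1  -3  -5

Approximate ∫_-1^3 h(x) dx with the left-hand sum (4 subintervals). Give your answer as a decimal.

Δx = 1.
Sum = 1·[3 + 1 + (-1) + (-3)] = 0.

0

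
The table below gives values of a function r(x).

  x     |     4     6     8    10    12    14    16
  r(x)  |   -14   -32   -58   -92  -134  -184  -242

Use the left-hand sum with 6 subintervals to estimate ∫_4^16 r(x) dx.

Δx = 2.
Sum = 2·[(-14) + (-32) + (-58) + (-92) + (-134) + (-184)] = -1028.

-1028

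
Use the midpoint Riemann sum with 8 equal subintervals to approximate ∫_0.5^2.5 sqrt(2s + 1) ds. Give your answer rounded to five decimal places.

Δs = (2.5 − 0.5)/8 = 0.25.
Midpoints: 0.625, 0.875, 1.125, 1.375, 1.625, 1.875, 2.125, 2.375.
f(0.625) ≈ 1.50000, f(0.875) ≈ 1.65831, f(1.125) ≈ 1.80278, f(1.375) ≈ 1.93649, f(1.625) ≈ 2.06155, f(1.875) ≈ 2.17945, f(2.125) ≈ 2.29129, f(2.375) ≈ 2.39792.
Sum = Δs · [f(0.625) + f(0.875) + f(1.125) + ...].
Sum ≈ 3.95695.

3.95695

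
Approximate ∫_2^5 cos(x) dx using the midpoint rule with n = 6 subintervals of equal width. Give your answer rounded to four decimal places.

Δx = (5 − 2)/6 = 0.5.
Midpoints: 2.25, 2.75, 3.25, 3.75, 4.25, 4.75.
f(2.25) ≈ -0.6282, f(2.75) ≈ -0.9243, f(3.25) ≈ -0.9941, f(3.75) ≈ -0.8206, f(4.25) ≈ -0.4461, f(4.75) ≈ 0.0376.
Sum = Δx · [f(2.25) + f(2.75) + f(3.25) + ...].
Sum ≈ -1.8878.

-1.8878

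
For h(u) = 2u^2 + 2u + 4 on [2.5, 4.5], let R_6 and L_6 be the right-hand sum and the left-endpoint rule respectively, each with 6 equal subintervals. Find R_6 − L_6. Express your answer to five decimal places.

R_6 ≈ 77.7407407.
L_6 ≈ 67.0740741.
R_6 − L_6 ≈ 10.66667.

10.66667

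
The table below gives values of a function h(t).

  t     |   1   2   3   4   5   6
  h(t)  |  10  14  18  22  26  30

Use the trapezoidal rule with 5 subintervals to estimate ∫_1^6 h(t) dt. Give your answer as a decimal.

100

Δt = 1.
T_5 = (1/2)·[10 + 2·14 + 2·18 + 2·22 + 2·26 + 30] = 100.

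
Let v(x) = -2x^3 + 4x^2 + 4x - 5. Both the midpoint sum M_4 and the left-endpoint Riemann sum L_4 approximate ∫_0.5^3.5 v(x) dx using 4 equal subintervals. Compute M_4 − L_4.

-6.1875

M_4 = -7.875.
L_4 = -1.6875.
M_4 − L_4 = -6.1875.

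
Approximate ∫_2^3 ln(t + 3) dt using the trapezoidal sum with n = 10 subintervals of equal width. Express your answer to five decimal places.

Δt = (3 − 2)/10 = 0.1.
f(2) ≈ 1.60944, f(2.1) ≈ 1.62924, f(2.2) ≈ 1.64866, f(2.3) ≈ 1.66771, f(2.4) ≈ 1.68640, f(2.5) ≈ 1.70475, f(2.6) ≈ 1.72277, f(2.7) ≈ 1.74047, f(2.8) ≈ 1.75786, f(2.9) ≈ 1.77495, f(3) ≈ 1.79176.
T_10 = (Δt/2)·[f(t_0) + 2f(t_1) + ... + 2f(t_{9}) + f(t_10)].
Sum ≈ 1.70334.

1.70334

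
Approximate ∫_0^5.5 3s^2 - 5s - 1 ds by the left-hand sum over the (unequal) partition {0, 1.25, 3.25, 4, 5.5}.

Subinterval widths: 1.25, 2, 0.75, 1.5.
Left endpoints: 0, 1.25, 3.25, 4.
f(0) = -1, f(1.25) = -2.5625, f(3.25) = 14.4375, f(4) = 27.
Sum = Σ Δs_i · f(s_i).
Sum = 44.953125.

44.953125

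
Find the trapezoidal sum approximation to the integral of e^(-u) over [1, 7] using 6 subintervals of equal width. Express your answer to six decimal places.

0.397050

Δu = (7 − 1)/6 = 1.
f(1) ≈ 0.367879, f(2) ≈ 0.135335, f(3) ≈ 0.049787, f(4) ≈ 0.018316, f(5) ≈ 0.006738, f(6) ≈ 0.002479, f(7) ≈ 0.000912.
T_6 = (Δu/2)·[f(u_0) + 2f(u_1) + ... + 2f(u_{5}) + f(u_6)].
Sum ≈ 0.397050.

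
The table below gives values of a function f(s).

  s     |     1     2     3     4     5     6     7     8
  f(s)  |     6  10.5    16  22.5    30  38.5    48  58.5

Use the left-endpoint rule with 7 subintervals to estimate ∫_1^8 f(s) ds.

Δs = 1.
Sum = 1·[6 + 10.5 + 16 + 22.5 + 30 + 38.5 + 48] = 171.5.

171.5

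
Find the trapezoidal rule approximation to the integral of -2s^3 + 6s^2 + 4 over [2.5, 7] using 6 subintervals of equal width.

Δs = (7 − 2.5)/6 = 0.75.
f(2.5) = 10.25, f(3.25) = -1.28125, f(4) = -28, f(4.75) = -74.96875, f(5.5) = -147.25, f(6.25) = -249.90625, f(7) = -388.
T_6 = (Δs/2)·[f(s_0) + 2f(s_1) + ... + 2f(s_{5}) + f(s_6)].
Sum = -517.7109375.

-517.7109375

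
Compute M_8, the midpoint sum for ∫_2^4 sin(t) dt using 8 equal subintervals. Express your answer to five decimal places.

Δt = (4 − 2)/8 = 0.25.
Midpoints: 2.125, 2.375, 2.625, 2.875, 3.125, 3.375, 3.625, 3.875.
f(2.125) ≈ 0.85032, f(2.375) ≈ 0.69369, f(2.625) ≈ 0.49392, f(2.875) ≈ 0.26345, f(3.125) ≈ 0.01659, f(3.375) ≈ -0.23129, f(3.625) ≈ -0.46480, f(3.875) ≈ -0.66940.
Sum = Δt · [f(2.125) + f(2.375) + f(2.625) + ...].
Sum ≈ 0.23812.

0.23812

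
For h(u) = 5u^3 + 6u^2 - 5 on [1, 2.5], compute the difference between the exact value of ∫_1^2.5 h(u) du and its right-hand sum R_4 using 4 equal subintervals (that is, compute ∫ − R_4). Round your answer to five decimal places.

Exact integral: ∫_1^2.5 h(u) du = 69.328125.
R_4 ≈ 90.0791016.
Error ≈ 69.328125 − 90.0791016 ≈ -20.75098.

-20.75098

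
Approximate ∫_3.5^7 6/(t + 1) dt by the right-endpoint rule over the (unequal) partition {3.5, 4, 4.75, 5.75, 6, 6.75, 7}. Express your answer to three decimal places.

Subinterval widths: 0.5, 0.75, 1, 0.25, 0.75, 0.25.
Right endpoints: 4, 4.75, 5.75, 6, 6.75, 7.
f(4) = 1.2, f(4.75) = 24/23, f(5.75) = 8/9, f(6) = 6/7, f(6.75) = 24/31, f(7) = 0.75.
Sum = Σ Δt_i · f(t_i).
Sum ≈ 3.254.

3.254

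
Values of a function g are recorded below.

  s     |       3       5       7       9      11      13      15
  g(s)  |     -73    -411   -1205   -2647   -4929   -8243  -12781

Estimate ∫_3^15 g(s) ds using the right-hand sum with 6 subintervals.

Δs = 2.
Sum = 2·[(-411) + (-1205) + (-2647) + (-4929) + (-8243) + (-12781)] = -60432.

-60432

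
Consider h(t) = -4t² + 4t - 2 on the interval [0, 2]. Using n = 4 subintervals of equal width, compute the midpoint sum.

-6.5

Δt = (2 − 0)/4 = 0.5.
Midpoints: 0.25, 0.75, 1.25, 1.75.
h(0.25) = -1.25, h(0.75) = -1.25, h(1.25) = -3.25, h(1.75) = -7.25.
Sum = Δt · [h(0.25) + h(0.75) + h(1.25) + h(1.75)].
Sum = -6.5.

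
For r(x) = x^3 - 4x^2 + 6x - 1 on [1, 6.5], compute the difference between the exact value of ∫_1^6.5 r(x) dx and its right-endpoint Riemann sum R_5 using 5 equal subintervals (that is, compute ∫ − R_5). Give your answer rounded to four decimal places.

Exact integral: ∫_1^6.5 r(x) dx ≈ 199.432292.
R_5 = 285.3675.
Error ≈ 199.432292 − 285.3675 ≈ -85.9352.

-85.9352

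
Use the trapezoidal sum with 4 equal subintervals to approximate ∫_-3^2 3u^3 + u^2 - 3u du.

Δu = (2 − (-3))/4 = 1.25.
f(-3) = -63, f(-1.75) = -7.765625, f(-0.5) = 1.375, f(0.75) = -0.421875, f(2) = 22.
T_4 = (Δu/2)·[f(u_0) + 2f(u_1) + 2f(u_2) + 2f(u_3) + f(u_4)].
Sum = -34.140625.

-34.140625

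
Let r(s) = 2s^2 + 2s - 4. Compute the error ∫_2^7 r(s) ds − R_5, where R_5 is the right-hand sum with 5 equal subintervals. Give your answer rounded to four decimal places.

-51.6667

Exact integral: ∫_2^7 r(s) ds ≈ 248.333333.
R_5 = 300.
Error ≈ 248.333333 − 300 ≈ -51.6667.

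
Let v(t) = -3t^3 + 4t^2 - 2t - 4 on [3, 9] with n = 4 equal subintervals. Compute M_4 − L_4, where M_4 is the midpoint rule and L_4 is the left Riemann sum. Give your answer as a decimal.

M_4 = -3963.75.
L_4 = -2760.
M_4 − L_4 = -1203.75.

-1203.75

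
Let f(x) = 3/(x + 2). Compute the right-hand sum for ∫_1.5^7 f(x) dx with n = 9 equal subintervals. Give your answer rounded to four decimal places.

Δx = (7 − 1.5)/9 = 11/18.
Right endpoints: 19/9, 49/18, 10/3, 71/18, 41/9, 31/6, 52/9, 115/18, 7.
f(19/9) = 27/37, f(49/18) = 54/85, f(10/3) = 0.5625, f(71/18) = 54/107, f(41/9) = 27/59, f(31/6) = 18/43, f(52/9) = 27/70, f(115/18) = 54/151, f(7) = 1/3.
Sum = Δx · [f(19/9) + f(49/18) + f(10/3) + ...].
Sum ≈ 2.6798.

2.6798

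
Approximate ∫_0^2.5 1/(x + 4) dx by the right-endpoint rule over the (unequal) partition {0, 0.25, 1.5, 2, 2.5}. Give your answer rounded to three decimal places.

0.446

Subinterval widths: 0.25, 1.25, 0.5, 0.5.
Right endpoints: 0.25, 1.5, 2, 2.5.
f(0.25) = 4/17, f(1.5) = 2/11, f(2) = 1/6, f(2.5) = 2/13.
Sum = Σ Δx_i · f(x_i).
Sum ≈ 0.446.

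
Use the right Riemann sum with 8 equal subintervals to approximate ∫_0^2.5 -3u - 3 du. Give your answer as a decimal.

-18.046875

Δu = (2.5 − 0)/8 = 0.3125.
Right endpoints: 0.3125, 0.625, 0.9375, 1.25, 1.5625, 1.875, 2.1875, 2.5.
f(0.3125) = -3.9375, f(0.625) = -4.875, f(0.9375) = -5.8125, f(1.25) = -6.75, f(1.5625) = -7.6875, f(1.875) = -8.625, f(2.1875) = -9.5625, f(2.5) = -10.5.
Sum = Δu · [f(0.3125) + f(0.625) + f(0.9375) + ...].
Sum = -18.046875.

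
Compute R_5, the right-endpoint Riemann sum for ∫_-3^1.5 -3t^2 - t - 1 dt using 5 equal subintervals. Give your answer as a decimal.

-26.235

Δt = (1.5 − (-3))/5 = 0.9.
Right endpoints: -2.1, -1.2, -0.3, 0.6, 1.5.
f(-2.1) = -12.13, f(-1.2) = -4.12, f(-0.3) = -0.97, f(0.6) = -2.68, f(1.5) = -9.25.
Sum = Δt · [f(-2.1) + f(-1.2) + f(-0.3) + f(0.6) + f(1.5)].
Sum = -26.235.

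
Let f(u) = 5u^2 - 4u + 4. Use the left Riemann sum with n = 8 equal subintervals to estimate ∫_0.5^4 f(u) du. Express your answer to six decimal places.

Δu = (4 − 0.5)/8 = 0.4375.
Left endpoints: 0.5, 0.9375, 1.375, 1.8125, 2.25, 2.6875, 3.125, 3.5625.
f(0.5) = 3.25, f(0.9375) = 4.64453125, f(1.375) = 7.953125, f(1.8125) = 13.17578125, f(2.25) = 20.3125, f(2.6875) = 29.36328125, f(3.125) = 40.328125, f(3.5625) = 53.20703125.
Sum = Δu · [f(0.5) + f(0.9375) + f(1.375) + ...].
Sum ≈ 75.352539.

75.352539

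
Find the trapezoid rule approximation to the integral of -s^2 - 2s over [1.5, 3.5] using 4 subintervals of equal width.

Δs = (3.5 − 1.5)/4 = 0.5.
f(1.5) = -5.25, f(2) = -8, f(2.5) = -11.25, f(3) = -15, f(3.5) = -19.25.
T_4 = (Δs/2)·[f(s_0) + 2f(s_1) + 2f(s_2) + 2f(s_3) + f(s_4)].
Sum = -23.25.

-23.25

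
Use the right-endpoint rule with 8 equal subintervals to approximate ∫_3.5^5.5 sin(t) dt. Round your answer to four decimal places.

-1.6809

Δt = (5.5 − 3.5)/8 = 0.25.
Right endpoints: 3.75, 4, 4.25, 4.5, 4.75, 5, 5.25, 5.5.
f(3.75) ≈ -0.5716, f(4) ≈ -0.7568, f(4.25) ≈ -0.8950, f(4.5) ≈ -0.9775, f(4.75) ≈ -0.9993, f(5) ≈ -0.9589, f(5.25) ≈ -0.8589, f(5.5) ≈ -0.7055.
Sum = Δt · [f(3.75) + f(4) + f(4.25) + ...].
Sum ≈ -1.6809.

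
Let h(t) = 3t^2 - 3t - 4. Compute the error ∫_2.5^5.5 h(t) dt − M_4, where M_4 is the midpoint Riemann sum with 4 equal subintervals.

Exact integral: ∫_2.5^5.5 h(t) dt = 102.75.
M_4 = 102.328125.
Error = 102.75 − 102.328125 = 0.421875.

0.421875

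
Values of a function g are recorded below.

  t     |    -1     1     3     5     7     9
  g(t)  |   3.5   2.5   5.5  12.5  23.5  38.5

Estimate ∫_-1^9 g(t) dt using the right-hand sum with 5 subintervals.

165

Δt = 2.
Sum = 2·[2.5 + 5.5 + 12.5 + 23.5 + 38.5] = 165.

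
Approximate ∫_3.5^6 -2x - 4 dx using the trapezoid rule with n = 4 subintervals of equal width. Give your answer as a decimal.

Δx = (6 − 3.5)/4 = 0.625.
f(3.5) = -11, f(4.125) = -12.25, f(4.75) = -13.5, f(5.375) = -14.75, f(6) = -16.
T_4 = (Δx/2)·[f(x_0) + 2f(x_1) + 2f(x_2) + 2f(x_3) + f(x_4)].
Sum = -33.75.

-33.75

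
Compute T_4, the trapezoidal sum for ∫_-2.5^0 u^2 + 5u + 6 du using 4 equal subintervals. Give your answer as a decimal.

4.74609375

Δu = (0 − (-2.5))/4 = 0.625.
f(-2.5) = -0.25, f(-1.875) = 0.140625, f(-1.25) = 1.3125, f(-0.625) = 3.265625, f(0) = 6.
T_4 = (Δu/2)·[f(u_0) + 2f(u_1) + 2f(u_2) + 2f(u_3) + f(u_4)].
Sum = 4.74609375.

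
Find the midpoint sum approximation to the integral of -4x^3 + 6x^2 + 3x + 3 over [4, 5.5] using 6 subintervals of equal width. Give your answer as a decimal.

Δx = (5.5 − 4)/6 = 0.25.
Midpoints: 4.125, 4.375, 4.625, 4.875, 5.125, 5.375.
f(4.125) = -163.2890625, f(4.375) = -203.9921875, f(4.625) = -250.5078125, f(4.875) = -303.2109375, f(5.125) = -362.4765625, f(5.375) = -428.6796875.
Sum = Δx · [f(4.125) + f(4.375) + f(4.625) + ...].
Sum = -428.0390625.

-428.0390625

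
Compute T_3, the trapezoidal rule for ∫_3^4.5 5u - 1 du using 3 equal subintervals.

Δu = (4.5 − 3)/3 = 0.5.
f(3) = 14, f(3.5) = 16.5, f(4) = 19, f(4.5) = 21.5.
T_3 = (Δu/2)·[f(u_0) + 2f(u_1) + 2f(u_2) + f(u_3)].
Sum = 26.625.

26.625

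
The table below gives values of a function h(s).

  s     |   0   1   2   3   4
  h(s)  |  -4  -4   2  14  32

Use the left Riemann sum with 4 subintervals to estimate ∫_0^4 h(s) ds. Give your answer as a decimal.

Δs = 1.
Sum = 1·[(-4) + (-4) + 2 + 14] = 8.

8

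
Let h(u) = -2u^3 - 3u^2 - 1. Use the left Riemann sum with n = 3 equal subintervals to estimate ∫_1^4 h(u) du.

-117

Δu = (4 − 1)/3 = 1.
Left endpoints: 1, 2, 3.
h(1) = -6, h(2) = -29, h(3) = -82.
Sum = Δu · [h(1) + h(2) + h(3)].
Sum = -117.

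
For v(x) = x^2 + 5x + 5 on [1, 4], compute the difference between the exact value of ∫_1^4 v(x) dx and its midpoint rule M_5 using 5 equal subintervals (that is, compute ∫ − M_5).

Exact integral: ∫_1^4 v(x) dx = 73.5.
M_5 = 73.41.
Error = 73.5 − 73.41 = 0.09.

0.09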